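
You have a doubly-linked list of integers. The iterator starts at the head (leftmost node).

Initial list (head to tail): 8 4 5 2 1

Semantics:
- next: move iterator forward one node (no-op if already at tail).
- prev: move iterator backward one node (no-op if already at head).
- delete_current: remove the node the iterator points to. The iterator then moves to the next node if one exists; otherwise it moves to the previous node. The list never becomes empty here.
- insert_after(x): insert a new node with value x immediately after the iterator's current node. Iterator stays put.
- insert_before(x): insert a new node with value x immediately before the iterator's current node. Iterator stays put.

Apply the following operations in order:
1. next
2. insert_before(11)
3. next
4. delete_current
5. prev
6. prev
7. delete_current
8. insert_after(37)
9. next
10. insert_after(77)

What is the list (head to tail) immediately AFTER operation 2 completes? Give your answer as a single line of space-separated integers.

Answer: 8 11 4 5 2 1

Derivation:
After 1 (next): list=[8, 4, 5, 2, 1] cursor@4
After 2 (insert_before(11)): list=[8, 11, 4, 5, 2, 1] cursor@4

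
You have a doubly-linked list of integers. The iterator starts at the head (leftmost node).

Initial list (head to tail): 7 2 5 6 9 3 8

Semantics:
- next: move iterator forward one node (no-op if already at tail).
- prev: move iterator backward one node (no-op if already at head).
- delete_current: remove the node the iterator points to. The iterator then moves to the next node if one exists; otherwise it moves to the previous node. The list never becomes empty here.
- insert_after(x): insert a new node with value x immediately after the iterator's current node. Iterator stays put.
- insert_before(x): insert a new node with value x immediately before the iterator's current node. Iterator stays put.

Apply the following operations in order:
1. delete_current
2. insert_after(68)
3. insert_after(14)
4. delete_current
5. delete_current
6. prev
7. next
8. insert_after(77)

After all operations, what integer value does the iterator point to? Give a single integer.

After 1 (delete_current): list=[2, 5, 6, 9, 3, 8] cursor@2
After 2 (insert_after(68)): list=[2, 68, 5, 6, 9, 3, 8] cursor@2
After 3 (insert_after(14)): list=[2, 14, 68, 5, 6, 9, 3, 8] cursor@2
After 4 (delete_current): list=[14, 68, 5, 6, 9, 3, 8] cursor@14
After 5 (delete_current): list=[68, 5, 6, 9, 3, 8] cursor@68
After 6 (prev): list=[68, 5, 6, 9, 3, 8] cursor@68
After 7 (next): list=[68, 5, 6, 9, 3, 8] cursor@5
After 8 (insert_after(77)): list=[68, 5, 77, 6, 9, 3, 8] cursor@5

Answer: 5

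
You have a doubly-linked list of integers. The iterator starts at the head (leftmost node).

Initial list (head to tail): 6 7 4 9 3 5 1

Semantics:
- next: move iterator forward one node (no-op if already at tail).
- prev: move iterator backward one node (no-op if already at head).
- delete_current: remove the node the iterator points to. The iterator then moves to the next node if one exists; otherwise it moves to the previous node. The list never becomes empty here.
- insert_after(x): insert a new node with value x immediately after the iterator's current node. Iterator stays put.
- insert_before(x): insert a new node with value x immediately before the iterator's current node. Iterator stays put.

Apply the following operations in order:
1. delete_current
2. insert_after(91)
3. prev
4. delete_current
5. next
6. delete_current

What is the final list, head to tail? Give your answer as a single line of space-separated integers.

Answer: 91 9 3 5 1

Derivation:
After 1 (delete_current): list=[7, 4, 9, 3, 5, 1] cursor@7
After 2 (insert_after(91)): list=[7, 91, 4, 9, 3, 5, 1] cursor@7
After 3 (prev): list=[7, 91, 4, 9, 3, 5, 1] cursor@7
After 4 (delete_current): list=[91, 4, 9, 3, 5, 1] cursor@91
After 5 (next): list=[91, 4, 9, 3, 5, 1] cursor@4
After 6 (delete_current): list=[91, 9, 3, 5, 1] cursor@9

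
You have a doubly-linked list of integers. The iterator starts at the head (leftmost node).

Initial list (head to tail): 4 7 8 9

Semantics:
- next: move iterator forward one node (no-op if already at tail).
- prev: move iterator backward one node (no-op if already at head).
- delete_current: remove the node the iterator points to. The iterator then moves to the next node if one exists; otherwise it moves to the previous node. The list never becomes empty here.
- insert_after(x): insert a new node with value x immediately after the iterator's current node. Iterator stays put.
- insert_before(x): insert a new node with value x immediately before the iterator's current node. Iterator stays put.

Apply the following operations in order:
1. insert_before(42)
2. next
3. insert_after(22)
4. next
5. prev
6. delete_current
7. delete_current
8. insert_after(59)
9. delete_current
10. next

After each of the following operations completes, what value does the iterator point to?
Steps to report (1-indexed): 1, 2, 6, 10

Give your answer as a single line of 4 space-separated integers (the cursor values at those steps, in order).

After 1 (insert_before(42)): list=[42, 4, 7, 8, 9] cursor@4
After 2 (next): list=[42, 4, 7, 8, 9] cursor@7
After 3 (insert_after(22)): list=[42, 4, 7, 22, 8, 9] cursor@7
After 4 (next): list=[42, 4, 7, 22, 8, 9] cursor@22
After 5 (prev): list=[42, 4, 7, 22, 8, 9] cursor@7
After 6 (delete_current): list=[42, 4, 22, 8, 9] cursor@22
After 7 (delete_current): list=[42, 4, 8, 9] cursor@8
After 8 (insert_after(59)): list=[42, 4, 8, 59, 9] cursor@8
After 9 (delete_current): list=[42, 4, 59, 9] cursor@59
After 10 (next): list=[42, 4, 59, 9] cursor@9

Answer: 4 7 22 9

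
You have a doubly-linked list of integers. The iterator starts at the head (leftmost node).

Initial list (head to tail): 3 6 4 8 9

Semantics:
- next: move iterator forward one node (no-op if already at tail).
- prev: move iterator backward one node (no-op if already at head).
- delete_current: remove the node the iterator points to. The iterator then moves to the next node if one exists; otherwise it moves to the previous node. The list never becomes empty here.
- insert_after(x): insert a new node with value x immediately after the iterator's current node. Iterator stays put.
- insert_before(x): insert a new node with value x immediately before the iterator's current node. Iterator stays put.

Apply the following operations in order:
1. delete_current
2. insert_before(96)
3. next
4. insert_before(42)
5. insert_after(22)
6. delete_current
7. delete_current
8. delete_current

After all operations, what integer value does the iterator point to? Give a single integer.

Answer: 9

Derivation:
After 1 (delete_current): list=[6, 4, 8, 9] cursor@6
After 2 (insert_before(96)): list=[96, 6, 4, 8, 9] cursor@6
After 3 (next): list=[96, 6, 4, 8, 9] cursor@4
After 4 (insert_before(42)): list=[96, 6, 42, 4, 8, 9] cursor@4
After 5 (insert_after(22)): list=[96, 6, 42, 4, 22, 8, 9] cursor@4
After 6 (delete_current): list=[96, 6, 42, 22, 8, 9] cursor@22
After 7 (delete_current): list=[96, 6, 42, 8, 9] cursor@8
After 8 (delete_current): list=[96, 6, 42, 9] cursor@9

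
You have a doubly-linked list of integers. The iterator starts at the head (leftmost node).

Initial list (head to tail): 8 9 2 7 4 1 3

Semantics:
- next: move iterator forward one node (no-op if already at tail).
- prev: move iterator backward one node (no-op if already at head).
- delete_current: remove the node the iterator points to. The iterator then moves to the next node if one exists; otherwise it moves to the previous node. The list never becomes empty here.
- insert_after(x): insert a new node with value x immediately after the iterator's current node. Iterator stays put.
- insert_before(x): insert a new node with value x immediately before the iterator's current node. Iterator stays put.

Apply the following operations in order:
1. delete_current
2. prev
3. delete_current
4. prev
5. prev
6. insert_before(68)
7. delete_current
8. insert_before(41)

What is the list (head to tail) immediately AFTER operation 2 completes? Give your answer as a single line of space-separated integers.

Answer: 9 2 7 4 1 3

Derivation:
After 1 (delete_current): list=[9, 2, 7, 4, 1, 3] cursor@9
After 2 (prev): list=[9, 2, 7, 4, 1, 3] cursor@9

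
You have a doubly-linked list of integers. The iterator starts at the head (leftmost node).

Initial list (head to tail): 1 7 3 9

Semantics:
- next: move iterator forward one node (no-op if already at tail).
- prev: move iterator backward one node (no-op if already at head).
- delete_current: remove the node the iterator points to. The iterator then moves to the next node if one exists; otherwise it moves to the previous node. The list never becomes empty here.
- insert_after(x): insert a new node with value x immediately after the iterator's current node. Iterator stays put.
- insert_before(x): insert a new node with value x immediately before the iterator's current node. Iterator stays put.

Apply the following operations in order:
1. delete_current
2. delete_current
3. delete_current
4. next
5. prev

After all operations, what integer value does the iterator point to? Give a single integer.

Answer: 9

Derivation:
After 1 (delete_current): list=[7, 3, 9] cursor@7
After 2 (delete_current): list=[3, 9] cursor@3
After 3 (delete_current): list=[9] cursor@9
After 4 (next): list=[9] cursor@9
After 5 (prev): list=[9] cursor@9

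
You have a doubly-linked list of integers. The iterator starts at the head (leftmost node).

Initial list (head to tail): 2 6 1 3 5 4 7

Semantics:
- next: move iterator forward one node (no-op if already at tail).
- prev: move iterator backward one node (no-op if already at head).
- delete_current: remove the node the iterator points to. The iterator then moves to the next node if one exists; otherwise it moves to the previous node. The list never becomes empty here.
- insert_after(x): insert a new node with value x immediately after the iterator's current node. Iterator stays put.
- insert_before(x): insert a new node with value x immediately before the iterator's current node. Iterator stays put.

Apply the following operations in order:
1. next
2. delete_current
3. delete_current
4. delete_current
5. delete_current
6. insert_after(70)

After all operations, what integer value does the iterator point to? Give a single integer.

After 1 (next): list=[2, 6, 1, 3, 5, 4, 7] cursor@6
After 2 (delete_current): list=[2, 1, 3, 5, 4, 7] cursor@1
After 3 (delete_current): list=[2, 3, 5, 4, 7] cursor@3
After 4 (delete_current): list=[2, 5, 4, 7] cursor@5
After 5 (delete_current): list=[2, 4, 7] cursor@4
After 6 (insert_after(70)): list=[2, 4, 70, 7] cursor@4

Answer: 4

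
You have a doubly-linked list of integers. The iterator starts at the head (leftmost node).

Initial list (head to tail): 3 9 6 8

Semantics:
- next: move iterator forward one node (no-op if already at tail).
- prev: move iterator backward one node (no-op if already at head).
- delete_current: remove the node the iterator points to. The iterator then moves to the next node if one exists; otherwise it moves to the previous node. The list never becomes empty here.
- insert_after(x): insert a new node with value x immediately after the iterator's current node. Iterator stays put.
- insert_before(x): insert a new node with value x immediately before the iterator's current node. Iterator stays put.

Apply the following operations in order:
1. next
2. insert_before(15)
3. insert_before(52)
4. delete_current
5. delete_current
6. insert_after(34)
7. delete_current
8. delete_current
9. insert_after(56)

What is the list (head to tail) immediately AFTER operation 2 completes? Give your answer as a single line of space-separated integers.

Answer: 3 15 9 6 8

Derivation:
After 1 (next): list=[3, 9, 6, 8] cursor@9
After 2 (insert_before(15)): list=[3, 15, 9, 6, 8] cursor@9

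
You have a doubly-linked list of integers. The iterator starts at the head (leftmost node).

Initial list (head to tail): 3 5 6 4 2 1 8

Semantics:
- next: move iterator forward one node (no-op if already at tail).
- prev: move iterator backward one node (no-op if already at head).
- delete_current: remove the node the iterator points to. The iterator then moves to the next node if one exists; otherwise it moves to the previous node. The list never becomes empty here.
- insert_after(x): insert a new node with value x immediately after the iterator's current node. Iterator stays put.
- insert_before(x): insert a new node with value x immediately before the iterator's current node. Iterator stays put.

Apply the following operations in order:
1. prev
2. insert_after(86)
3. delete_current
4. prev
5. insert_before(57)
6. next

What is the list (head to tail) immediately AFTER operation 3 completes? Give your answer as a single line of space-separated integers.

After 1 (prev): list=[3, 5, 6, 4, 2, 1, 8] cursor@3
After 2 (insert_after(86)): list=[3, 86, 5, 6, 4, 2, 1, 8] cursor@3
After 3 (delete_current): list=[86, 5, 6, 4, 2, 1, 8] cursor@86

Answer: 86 5 6 4 2 1 8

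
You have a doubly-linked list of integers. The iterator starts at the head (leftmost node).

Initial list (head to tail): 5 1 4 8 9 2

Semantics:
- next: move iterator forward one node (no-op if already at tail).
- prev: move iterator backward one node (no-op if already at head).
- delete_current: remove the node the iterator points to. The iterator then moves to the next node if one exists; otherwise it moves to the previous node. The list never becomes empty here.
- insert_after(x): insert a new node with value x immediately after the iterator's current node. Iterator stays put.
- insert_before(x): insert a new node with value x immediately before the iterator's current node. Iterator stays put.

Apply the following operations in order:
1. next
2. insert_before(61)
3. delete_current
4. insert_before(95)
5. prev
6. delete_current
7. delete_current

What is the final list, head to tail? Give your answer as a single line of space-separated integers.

Answer: 5 61 8 9 2

Derivation:
After 1 (next): list=[5, 1, 4, 8, 9, 2] cursor@1
After 2 (insert_before(61)): list=[5, 61, 1, 4, 8, 9, 2] cursor@1
After 3 (delete_current): list=[5, 61, 4, 8, 9, 2] cursor@4
After 4 (insert_before(95)): list=[5, 61, 95, 4, 8, 9, 2] cursor@4
After 5 (prev): list=[5, 61, 95, 4, 8, 9, 2] cursor@95
After 6 (delete_current): list=[5, 61, 4, 8, 9, 2] cursor@4
After 7 (delete_current): list=[5, 61, 8, 9, 2] cursor@8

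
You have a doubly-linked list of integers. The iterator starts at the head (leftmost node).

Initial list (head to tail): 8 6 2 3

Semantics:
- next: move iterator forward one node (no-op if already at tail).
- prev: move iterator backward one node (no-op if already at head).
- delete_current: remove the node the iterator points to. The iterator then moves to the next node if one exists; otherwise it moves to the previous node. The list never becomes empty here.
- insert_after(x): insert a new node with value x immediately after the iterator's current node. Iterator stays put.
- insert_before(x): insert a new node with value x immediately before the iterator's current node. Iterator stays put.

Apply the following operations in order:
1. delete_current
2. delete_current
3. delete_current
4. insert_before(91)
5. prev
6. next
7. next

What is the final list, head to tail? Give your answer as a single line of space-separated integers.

Answer: 91 3

Derivation:
After 1 (delete_current): list=[6, 2, 3] cursor@6
After 2 (delete_current): list=[2, 3] cursor@2
After 3 (delete_current): list=[3] cursor@3
After 4 (insert_before(91)): list=[91, 3] cursor@3
After 5 (prev): list=[91, 3] cursor@91
After 6 (next): list=[91, 3] cursor@3
After 7 (next): list=[91, 3] cursor@3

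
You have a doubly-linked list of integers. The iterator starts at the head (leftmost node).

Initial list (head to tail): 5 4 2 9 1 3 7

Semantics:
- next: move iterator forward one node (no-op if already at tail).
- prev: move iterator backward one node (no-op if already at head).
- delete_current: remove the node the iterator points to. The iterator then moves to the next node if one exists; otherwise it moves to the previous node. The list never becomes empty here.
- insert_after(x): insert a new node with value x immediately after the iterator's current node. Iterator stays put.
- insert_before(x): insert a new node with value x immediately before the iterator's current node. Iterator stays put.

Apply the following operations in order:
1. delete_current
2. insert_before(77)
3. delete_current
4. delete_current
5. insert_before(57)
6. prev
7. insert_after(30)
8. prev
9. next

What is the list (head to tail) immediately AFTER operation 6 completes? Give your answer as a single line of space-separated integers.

After 1 (delete_current): list=[4, 2, 9, 1, 3, 7] cursor@4
After 2 (insert_before(77)): list=[77, 4, 2, 9, 1, 3, 7] cursor@4
After 3 (delete_current): list=[77, 2, 9, 1, 3, 7] cursor@2
After 4 (delete_current): list=[77, 9, 1, 3, 7] cursor@9
After 5 (insert_before(57)): list=[77, 57, 9, 1, 3, 7] cursor@9
After 6 (prev): list=[77, 57, 9, 1, 3, 7] cursor@57

Answer: 77 57 9 1 3 7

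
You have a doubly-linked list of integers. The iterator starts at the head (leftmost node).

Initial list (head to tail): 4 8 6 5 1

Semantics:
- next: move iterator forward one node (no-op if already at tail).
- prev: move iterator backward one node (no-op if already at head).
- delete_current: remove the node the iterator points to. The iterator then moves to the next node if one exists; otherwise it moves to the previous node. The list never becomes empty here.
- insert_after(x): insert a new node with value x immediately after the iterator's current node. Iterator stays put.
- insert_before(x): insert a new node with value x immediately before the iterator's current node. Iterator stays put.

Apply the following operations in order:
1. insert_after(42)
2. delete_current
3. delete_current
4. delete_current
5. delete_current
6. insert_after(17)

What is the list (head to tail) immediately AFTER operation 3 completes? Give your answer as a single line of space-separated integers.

After 1 (insert_after(42)): list=[4, 42, 8, 6, 5, 1] cursor@4
After 2 (delete_current): list=[42, 8, 6, 5, 1] cursor@42
After 3 (delete_current): list=[8, 6, 5, 1] cursor@8

Answer: 8 6 5 1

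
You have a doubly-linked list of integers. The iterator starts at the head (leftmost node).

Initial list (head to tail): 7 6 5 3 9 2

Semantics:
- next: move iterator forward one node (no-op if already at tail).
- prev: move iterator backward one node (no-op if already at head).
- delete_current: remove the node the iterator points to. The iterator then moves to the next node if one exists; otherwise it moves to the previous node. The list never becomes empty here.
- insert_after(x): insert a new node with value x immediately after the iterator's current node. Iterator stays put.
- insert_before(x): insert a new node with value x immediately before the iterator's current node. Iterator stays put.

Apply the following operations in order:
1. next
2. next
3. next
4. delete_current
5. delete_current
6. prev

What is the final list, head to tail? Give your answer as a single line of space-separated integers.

Answer: 7 6 5 2

Derivation:
After 1 (next): list=[7, 6, 5, 3, 9, 2] cursor@6
After 2 (next): list=[7, 6, 5, 3, 9, 2] cursor@5
After 3 (next): list=[7, 6, 5, 3, 9, 2] cursor@3
After 4 (delete_current): list=[7, 6, 5, 9, 2] cursor@9
After 5 (delete_current): list=[7, 6, 5, 2] cursor@2
After 6 (prev): list=[7, 6, 5, 2] cursor@5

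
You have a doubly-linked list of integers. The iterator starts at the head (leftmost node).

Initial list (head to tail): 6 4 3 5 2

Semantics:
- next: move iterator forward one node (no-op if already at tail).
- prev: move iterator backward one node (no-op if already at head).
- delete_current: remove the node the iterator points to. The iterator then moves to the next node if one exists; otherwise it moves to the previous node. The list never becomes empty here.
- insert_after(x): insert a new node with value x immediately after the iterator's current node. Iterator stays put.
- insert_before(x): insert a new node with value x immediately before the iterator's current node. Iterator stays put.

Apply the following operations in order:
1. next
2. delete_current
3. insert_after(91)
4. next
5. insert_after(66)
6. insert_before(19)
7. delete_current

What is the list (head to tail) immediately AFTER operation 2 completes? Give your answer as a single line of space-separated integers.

After 1 (next): list=[6, 4, 3, 5, 2] cursor@4
After 2 (delete_current): list=[6, 3, 5, 2] cursor@3

Answer: 6 3 5 2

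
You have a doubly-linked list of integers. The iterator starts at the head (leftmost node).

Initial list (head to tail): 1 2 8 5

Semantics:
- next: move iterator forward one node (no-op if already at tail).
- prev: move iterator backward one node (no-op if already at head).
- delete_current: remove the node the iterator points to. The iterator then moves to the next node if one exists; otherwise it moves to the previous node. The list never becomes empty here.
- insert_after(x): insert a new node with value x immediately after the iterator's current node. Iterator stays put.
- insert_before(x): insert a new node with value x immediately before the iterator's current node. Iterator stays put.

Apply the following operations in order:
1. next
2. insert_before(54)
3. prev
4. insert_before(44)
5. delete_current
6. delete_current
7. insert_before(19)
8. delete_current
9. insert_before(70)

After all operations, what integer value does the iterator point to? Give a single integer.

After 1 (next): list=[1, 2, 8, 5] cursor@2
After 2 (insert_before(54)): list=[1, 54, 2, 8, 5] cursor@2
After 3 (prev): list=[1, 54, 2, 8, 5] cursor@54
After 4 (insert_before(44)): list=[1, 44, 54, 2, 8, 5] cursor@54
After 5 (delete_current): list=[1, 44, 2, 8, 5] cursor@2
After 6 (delete_current): list=[1, 44, 8, 5] cursor@8
After 7 (insert_before(19)): list=[1, 44, 19, 8, 5] cursor@8
After 8 (delete_current): list=[1, 44, 19, 5] cursor@5
After 9 (insert_before(70)): list=[1, 44, 19, 70, 5] cursor@5

Answer: 5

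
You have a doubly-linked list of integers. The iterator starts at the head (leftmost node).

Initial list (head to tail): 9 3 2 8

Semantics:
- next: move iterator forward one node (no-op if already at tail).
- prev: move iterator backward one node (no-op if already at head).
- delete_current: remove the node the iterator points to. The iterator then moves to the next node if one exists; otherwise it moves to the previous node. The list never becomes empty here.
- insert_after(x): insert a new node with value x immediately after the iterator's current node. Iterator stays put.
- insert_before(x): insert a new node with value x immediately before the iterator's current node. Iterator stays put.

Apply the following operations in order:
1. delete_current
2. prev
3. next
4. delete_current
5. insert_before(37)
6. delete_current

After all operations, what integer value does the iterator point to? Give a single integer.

After 1 (delete_current): list=[3, 2, 8] cursor@3
After 2 (prev): list=[3, 2, 8] cursor@3
After 3 (next): list=[3, 2, 8] cursor@2
After 4 (delete_current): list=[3, 8] cursor@8
After 5 (insert_before(37)): list=[3, 37, 8] cursor@8
After 6 (delete_current): list=[3, 37] cursor@37

Answer: 37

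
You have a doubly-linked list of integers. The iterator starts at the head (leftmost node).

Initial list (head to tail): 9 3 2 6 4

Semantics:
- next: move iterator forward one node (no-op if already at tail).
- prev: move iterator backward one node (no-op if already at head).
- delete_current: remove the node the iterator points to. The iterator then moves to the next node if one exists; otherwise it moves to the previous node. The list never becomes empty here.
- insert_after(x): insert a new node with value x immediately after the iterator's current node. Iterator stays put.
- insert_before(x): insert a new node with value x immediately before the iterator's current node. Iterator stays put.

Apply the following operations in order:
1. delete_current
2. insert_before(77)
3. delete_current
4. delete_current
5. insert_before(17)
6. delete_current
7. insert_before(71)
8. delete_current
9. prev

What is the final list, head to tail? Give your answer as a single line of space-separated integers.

After 1 (delete_current): list=[3, 2, 6, 4] cursor@3
After 2 (insert_before(77)): list=[77, 3, 2, 6, 4] cursor@3
After 3 (delete_current): list=[77, 2, 6, 4] cursor@2
After 4 (delete_current): list=[77, 6, 4] cursor@6
After 5 (insert_before(17)): list=[77, 17, 6, 4] cursor@6
After 6 (delete_current): list=[77, 17, 4] cursor@4
After 7 (insert_before(71)): list=[77, 17, 71, 4] cursor@4
After 8 (delete_current): list=[77, 17, 71] cursor@71
After 9 (prev): list=[77, 17, 71] cursor@17

Answer: 77 17 71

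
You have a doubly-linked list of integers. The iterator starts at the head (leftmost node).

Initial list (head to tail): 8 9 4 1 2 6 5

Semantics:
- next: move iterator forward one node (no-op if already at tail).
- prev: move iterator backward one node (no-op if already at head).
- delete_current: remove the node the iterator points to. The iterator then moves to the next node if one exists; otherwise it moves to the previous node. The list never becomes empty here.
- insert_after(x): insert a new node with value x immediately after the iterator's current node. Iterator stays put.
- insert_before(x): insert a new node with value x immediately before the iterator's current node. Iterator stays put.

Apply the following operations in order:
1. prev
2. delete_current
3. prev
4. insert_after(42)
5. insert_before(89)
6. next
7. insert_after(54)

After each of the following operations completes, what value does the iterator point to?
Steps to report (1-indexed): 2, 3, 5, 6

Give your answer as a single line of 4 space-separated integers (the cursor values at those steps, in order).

After 1 (prev): list=[8, 9, 4, 1, 2, 6, 5] cursor@8
After 2 (delete_current): list=[9, 4, 1, 2, 6, 5] cursor@9
After 3 (prev): list=[9, 4, 1, 2, 6, 5] cursor@9
After 4 (insert_after(42)): list=[9, 42, 4, 1, 2, 6, 5] cursor@9
After 5 (insert_before(89)): list=[89, 9, 42, 4, 1, 2, 6, 5] cursor@9
After 6 (next): list=[89, 9, 42, 4, 1, 2, 6, 5] cursor@42
After 7 (insert_after(54)): list=[89, 9, 42, 54, 4, 1, 2, 6, 5] cursor@42

Answer: 9 9 9 42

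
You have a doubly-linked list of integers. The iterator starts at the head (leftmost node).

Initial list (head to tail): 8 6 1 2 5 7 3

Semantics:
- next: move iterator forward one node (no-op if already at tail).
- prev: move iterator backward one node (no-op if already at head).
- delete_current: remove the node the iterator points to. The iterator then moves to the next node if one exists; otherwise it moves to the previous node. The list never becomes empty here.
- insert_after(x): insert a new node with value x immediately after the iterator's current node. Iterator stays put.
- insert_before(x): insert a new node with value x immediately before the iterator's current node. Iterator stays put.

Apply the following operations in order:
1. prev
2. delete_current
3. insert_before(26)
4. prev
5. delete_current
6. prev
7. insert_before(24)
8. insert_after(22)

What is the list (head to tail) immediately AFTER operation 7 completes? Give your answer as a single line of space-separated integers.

Answer: 24 6 1 2 5 7 3

Derivation:
After 1 (prev): list=[8, 6, 1, 2, 5, 7, 3] cursor@8
After 2 (delete_current): list=[6, 1, 2, 5, 7, 3] cursor@6
After 3 (insert_before(26)): list=[26, 6, 1, 2, 5, 7, 3] cursor@6
After 4 (prev): list=[26, 6, 1, 2, 5, 7, 3] cursor@26
After 5 (delete_current): list=[6, 1, 2, 5, 7, 3] cursor@6
After 6 (prev): list=[6, 1, 2, 5, 7, 3] cursor@6
After 7 (insert_before(24)): list=[24, 6, 1, 2, 5, 7, 3] cursor@6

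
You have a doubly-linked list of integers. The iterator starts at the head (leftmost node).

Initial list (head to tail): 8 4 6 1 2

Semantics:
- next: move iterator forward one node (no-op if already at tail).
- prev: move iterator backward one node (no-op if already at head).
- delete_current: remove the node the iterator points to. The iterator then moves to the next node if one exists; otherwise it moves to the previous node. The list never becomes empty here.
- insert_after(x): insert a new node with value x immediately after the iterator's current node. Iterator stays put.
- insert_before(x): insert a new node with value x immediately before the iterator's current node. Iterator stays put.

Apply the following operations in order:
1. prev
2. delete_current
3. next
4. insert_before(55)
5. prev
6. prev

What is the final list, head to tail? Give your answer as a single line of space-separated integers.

Answer: 4 55 6 1 2

Derivation:
After 1 (prev): list=[8, 4, 6, 1, 2] cursor@8
After 2 (delete_current): list=[4, 6, 1, 2] cursor@4
After 3 (next): list=[4, 6, 1, 2] cursor@6
After 4 (insert_before(55)): list=[4, 55, 6, 1, 2] cursor@6
After 5 (prev): list=[4, 55, 6, 1, 2] cursor@55
After 6 (prev): list=[4, 55, 6, 1, 2] cursor@4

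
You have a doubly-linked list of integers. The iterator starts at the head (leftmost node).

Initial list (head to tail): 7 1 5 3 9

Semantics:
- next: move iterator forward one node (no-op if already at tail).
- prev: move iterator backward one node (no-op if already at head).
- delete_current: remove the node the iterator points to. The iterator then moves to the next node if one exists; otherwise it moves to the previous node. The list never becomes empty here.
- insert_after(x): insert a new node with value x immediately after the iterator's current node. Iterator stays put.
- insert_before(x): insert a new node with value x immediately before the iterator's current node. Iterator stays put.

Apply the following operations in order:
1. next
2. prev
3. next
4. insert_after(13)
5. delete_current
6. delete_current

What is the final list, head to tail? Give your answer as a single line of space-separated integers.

Answer: 7 5 3 9

Derivation:
After 1 (next): list=[7, 1, 5, 3, 9] cursor@1
After 2 (prev): list=[7, 1, 5, 3, 9] cursor@7
After 3 (next): list=[7, 1, 5, 3, 9] cursor@1
After 4 (insert_after(13)): list=[7, 1, 13, 5, 3, 9] cursor@1
After 5 (delete_current): list=[7, 13, 5, 3, 9] cursor@13
After 6 (delete_current): list=[7, 5, 3, 9] cursor@5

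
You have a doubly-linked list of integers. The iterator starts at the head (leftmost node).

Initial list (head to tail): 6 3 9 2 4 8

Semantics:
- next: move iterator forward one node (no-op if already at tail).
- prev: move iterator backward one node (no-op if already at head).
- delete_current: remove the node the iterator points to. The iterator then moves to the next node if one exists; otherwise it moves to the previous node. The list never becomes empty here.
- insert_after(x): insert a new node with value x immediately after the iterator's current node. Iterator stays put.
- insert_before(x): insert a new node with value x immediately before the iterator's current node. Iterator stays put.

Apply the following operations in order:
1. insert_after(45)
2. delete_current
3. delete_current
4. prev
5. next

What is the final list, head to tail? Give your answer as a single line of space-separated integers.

After 1 (insert_after(45)): list=[6, 45, 3, 9, 2, 4, 8] cursor@6
After 2 (delete_current): list=[45, 3, 9, 2, 4, 8] cursor@45
After 3 (delete_current): list=[3, 9, 2, 4, 8] cursor@3
After 4 (prev): list=[3, 9, 2, 4, 8] cursor@3
After 5 (next): list=[3, 9, 2, 4, 8] cursor@9

Answer: 3 9 2 4 8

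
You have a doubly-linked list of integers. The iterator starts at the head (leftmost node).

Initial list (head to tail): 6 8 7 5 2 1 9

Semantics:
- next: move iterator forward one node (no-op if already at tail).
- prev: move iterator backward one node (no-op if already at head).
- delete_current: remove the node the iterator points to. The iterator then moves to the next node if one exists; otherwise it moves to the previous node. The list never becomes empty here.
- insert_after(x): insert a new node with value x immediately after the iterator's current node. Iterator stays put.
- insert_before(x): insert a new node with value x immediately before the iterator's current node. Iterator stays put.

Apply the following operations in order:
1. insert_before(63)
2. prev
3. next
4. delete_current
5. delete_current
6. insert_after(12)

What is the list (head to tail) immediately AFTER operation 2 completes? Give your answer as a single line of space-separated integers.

Answer: 63 6 8 7 5 2 1 9

Derivation:
After 1 (insert_before(63)): list=[63, 6, 8, 7, 5, 2, 1, 9] cursor@6
After 2 (prev): list=[63, 6, 8, 7, 5, 2, 1, 9] cursor@63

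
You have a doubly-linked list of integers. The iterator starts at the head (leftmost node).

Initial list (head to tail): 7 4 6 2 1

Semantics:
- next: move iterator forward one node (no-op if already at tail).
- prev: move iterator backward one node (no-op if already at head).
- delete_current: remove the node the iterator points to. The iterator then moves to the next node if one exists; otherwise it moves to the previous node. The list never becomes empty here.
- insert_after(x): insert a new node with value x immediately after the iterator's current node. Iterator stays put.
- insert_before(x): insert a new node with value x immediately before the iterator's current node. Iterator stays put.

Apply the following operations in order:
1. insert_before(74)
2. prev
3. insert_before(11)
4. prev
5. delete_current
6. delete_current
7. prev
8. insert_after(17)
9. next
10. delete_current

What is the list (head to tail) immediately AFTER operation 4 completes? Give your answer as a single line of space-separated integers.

After 1 (insert_before(74)): list=[74, 7, 4, 6, 2, 1] cursor@7
After 2 (prev): list=[74, 7, 4, 6, 2, 1] cursor@74
After 3 (insert_before(11)): list=[11, 74, 7, 4, 6, 2, 1] cursor@74
After 4 (prev): list=[11, 74, 7, 4, 6, 2, 1] cursor@11

Answer: 11 74 7 4 6 2 1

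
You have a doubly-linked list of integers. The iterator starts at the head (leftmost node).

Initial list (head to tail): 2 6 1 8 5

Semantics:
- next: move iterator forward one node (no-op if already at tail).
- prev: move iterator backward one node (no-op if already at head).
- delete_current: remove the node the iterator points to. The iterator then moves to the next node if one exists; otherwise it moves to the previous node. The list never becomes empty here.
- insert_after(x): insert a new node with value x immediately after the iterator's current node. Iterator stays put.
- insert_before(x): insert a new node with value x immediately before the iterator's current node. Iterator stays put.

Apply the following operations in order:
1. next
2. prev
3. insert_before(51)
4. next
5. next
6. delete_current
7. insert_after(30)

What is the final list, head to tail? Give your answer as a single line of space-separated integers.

After 1 (next): list=[2, 6, 1, 8, 5] cursor@6
After 2 (prev): list=[2, 6, 1, 8, 5] cursor@2
After 3 (insert_before(51)): list=[51, 2, 6, 1, 8, 5] cursor@2
After 4 (next): list=[51, 2, 6, 1, 8, 5] cursor@6
After 5 (next): list=[51, 2, 6, 1, 8, 5] cursor@1
After 6 (delete_current): list=[51, 2, 6, 8, 5] cursor@8
After 7 (insert_after(30)): list=[51, 2, 6, 8, 30, 5] cursor@8

Answer: 51 2 6 8 30 5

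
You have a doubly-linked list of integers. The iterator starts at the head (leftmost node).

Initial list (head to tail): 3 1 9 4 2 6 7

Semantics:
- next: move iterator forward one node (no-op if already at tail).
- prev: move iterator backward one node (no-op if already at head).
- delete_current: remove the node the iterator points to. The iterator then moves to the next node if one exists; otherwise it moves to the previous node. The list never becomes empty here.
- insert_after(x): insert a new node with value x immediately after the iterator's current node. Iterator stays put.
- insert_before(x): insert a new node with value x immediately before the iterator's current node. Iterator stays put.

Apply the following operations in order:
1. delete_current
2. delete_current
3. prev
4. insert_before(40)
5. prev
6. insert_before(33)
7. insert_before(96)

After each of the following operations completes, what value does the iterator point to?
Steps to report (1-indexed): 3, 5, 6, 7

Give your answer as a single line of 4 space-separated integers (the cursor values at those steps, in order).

After 1 (delete_current): list=[1, 9, 4, 2, 6, 7] cursor@1
After 2 (delete_current): list=[9, 4, 2, 6, 7] cursor@9
After 3 (prev): list=[9, 4, 2, 6, 7] cursor@9
After 4 (insert_before(40)): list=[40, 9, 4, 2, 6, 7] cursor@9
After 5 (prev): list=[40, 9, 4, 2, 6, 7] cursor@40
After 6 (insert_before(33)): list=[33, 40, 9, 4, 2, 6, 7] cursor@40
After 7 (insert_before(96)): list=[33, 96, 40, 9, 4, 2, 6, 7] cursor@40

Answer: 9 40 40 40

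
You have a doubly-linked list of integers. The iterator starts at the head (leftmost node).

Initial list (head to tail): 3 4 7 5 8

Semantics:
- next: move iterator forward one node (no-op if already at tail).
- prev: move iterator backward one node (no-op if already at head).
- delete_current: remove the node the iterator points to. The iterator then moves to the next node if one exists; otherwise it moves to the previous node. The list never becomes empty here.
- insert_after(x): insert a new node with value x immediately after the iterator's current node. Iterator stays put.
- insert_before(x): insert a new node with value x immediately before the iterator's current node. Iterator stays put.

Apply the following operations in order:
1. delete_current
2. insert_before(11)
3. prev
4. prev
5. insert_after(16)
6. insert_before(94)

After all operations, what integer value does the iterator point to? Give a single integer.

After 1 (delete_current): list=[4, 7, 5, 8] cursor@4
After 2 (insert_before(11)): list=[11, 4, 7, 5, 8] cursor@4
After 3 (prev): list=[11, 4, 7, 5, 8] cursor@11
After 4 (prev): list=[11, 4, 7, 5, 8] cursor@11
After 5 (insert_after(16)): list=[11, 16, 4, 7, 5, 8] cursor@11
After 6 (insert_before(94)): list=[94, 11, 16, 4, 7, 5, 8] cursor@11

Answer: 11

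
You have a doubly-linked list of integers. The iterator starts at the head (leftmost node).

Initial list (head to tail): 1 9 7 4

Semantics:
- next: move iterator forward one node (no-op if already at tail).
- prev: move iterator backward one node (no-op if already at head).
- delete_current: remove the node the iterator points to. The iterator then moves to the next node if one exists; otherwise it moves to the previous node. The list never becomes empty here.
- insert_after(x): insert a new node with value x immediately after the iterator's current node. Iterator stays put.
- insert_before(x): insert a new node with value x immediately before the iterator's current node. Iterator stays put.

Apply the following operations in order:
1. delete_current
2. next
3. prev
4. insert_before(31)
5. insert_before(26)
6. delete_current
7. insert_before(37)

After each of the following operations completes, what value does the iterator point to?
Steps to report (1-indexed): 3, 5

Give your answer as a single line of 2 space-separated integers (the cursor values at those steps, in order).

After 1 (delete_current): list=[9, 7, 4] cursor@9
After 2 (next): list=[9, 7, 4] cursor@7
After 3 (prev): list=[9, 7, 4] cursor@9
After 4 (insert_before(31)): list=[31, 9, 7, 4] cursor@9
After 5 (insert_before(26)): list=[31, 26, 9, 7, 4] cursor@9
After 6 (delete_current): list=[31, 26, 7, 4] cursor@7
After 7 (insert_before(37)): list=[31, 26, 37, 7, 4] cursor@7

Answer: 9 9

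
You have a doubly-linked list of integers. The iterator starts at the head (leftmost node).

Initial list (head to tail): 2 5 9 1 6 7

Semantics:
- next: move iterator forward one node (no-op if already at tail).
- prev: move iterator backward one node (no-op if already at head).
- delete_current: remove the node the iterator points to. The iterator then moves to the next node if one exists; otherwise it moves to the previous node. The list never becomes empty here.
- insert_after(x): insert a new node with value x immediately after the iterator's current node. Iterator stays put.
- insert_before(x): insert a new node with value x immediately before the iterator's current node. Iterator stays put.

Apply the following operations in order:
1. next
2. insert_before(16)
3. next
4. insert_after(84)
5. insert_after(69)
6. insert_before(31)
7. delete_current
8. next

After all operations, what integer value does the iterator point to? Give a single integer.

After 1 (next): list=[2, 5, 9, 1, 6, 7] cursor@5
After 2 (insert_before(16)): list=[2, 16, 5, 9, 1, 6, 7] cursor@5
After 3 (next): list=[2, 16, 5, 9, 1, 6, 7] cursor@9
After 4 (insert_after(84)): list=[2, 16, 5, 9, 84, 1, 6, 7] cursor@9
After 5 (insert_after(69)): list=[2, 16, 5, 9, 69, 84, 1, 6, 7] cursor@9
After 6 (insert_before(31)): list=[2, 16, 5, 31, 9, 69, 84, 1, 6, 7] cursor@9
After 7 (delete_current): list=[2, 16, 5, 31, 69, 84, 1, 6, 7] cursor@69
After 8 (next): list=[2, 16, 5, 31, 69, 84, 1, 6, 7] cursor@84

Answer: 84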